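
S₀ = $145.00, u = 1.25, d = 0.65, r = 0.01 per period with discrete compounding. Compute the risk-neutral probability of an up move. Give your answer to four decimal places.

Risk-neutral probability p = (1 + 0.01 − 0.65)/(1.25 − 0.65) = 0.3600/0.6000 = 0.6000

p = 0.6000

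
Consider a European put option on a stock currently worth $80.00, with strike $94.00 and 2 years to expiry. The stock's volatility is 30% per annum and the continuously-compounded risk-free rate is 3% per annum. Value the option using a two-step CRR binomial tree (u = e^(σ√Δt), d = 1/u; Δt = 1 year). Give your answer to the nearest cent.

CRR parameters: u = e^(σ√Δt) = e^(0.3·√1) = 1.3499, d = 1/u = 0.7408
Per-period rate: rΔt = 0.03·1 = 0.03, so R = e^0.03 = 1.0305
Risk-neutral probability p = (e^0.03 − 0.7408)/(1.3499 − 0.7408) = 0.2896/0.6090 = 0.4756
Terminal stock prices: S_uu = 145.8, S_ud = 80, S_dd = 43.9
Terminal payoffs (K − S): max(-51.77, 0) = 0, max(14, 0) = 14, max(50.1, 0) = 50.1
Node u (S = 108): V_u = e^(−0.03)·[0.4756·0.0000 + 0.5244·14.0000] = 7.1251
Node d (S = 59.27): V_d = e^(−0.03)·[0.4756·14.0000 + 0.5244·50.0951] = 31.9564
Node 0 (S = 80): V_0 = e^(−0.03)·[0.4756·7.1251 + 0.5244·31.9564] = 19.5522

$19.55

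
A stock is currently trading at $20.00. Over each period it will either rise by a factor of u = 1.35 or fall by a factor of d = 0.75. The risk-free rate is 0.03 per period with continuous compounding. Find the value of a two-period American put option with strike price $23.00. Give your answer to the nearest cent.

$4.78

Risk-neutral probability p = (e^0.03 − 0.75)/(1.35 − 0.75) = 0.2805/0.6000 = 0.4674
Terminal stock prices: S_uu = 36.45, S_ud = 20.25, S_dd = 11.25
Terminal payoffs (K − S): max(-13.45, 0) = 0, max(2.75, 0) = 2.75, max(11.75, 0) = 11.75
Node u (S = 27): continuation = e^(−0.03)·[0.4674·0.0000 + 0.5326·2.7500] = 1.4213; exercise value = 0.0000 ≤ continuation, so V_u = 1.4213
Node d (S = 15): continuation = e^(−0.03)·[0.4674·2.7500 + 0.5326·11.7500] = 7.3202; exercise value = 8.0000 > continuation, so V_d = 8.0000 (exercise)
Node 0 (S = 20): continuation = e^(−0.03)·[0.4674·1.4213 + 0.5326·8.0000] = 4.7794; exercise value = 3.0000 ≤ continuation, so V_0 = 4.7794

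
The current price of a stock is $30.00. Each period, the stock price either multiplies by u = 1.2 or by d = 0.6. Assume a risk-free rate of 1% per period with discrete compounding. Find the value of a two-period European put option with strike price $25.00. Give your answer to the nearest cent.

Risk-neutral probability p = (1 + 0.01 − 0.6)/(1.2 − 0.6) = 0.4100/0.6000 = 0.6833
Terminal stock prices: S_uu = 43.2, S_ud = 21.6, S_dd = 10.8
Terminal payoffs (K − S): max(-18.2, 0) = 0, max(3.4, 0) = 3.4, max(14.2, 0) = 14.2
Node u (S = 36): V_u = 1/1.01·[0.6833·0.0000 + 0.3167·3.4000] = 1.0660
Node d (S = 18): V_d = 1/1.01·[0.6833·3.4000 + 0.3167·14.2000] = 6.7525
Node 0 (S = 30): V_0 = 1/1.01·[0.6833·1.0660 + 0.3167·6.7525] = 2.8383

$2.84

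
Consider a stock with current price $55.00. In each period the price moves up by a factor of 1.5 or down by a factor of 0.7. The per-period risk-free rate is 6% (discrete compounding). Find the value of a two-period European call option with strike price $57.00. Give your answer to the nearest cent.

$12.36

Risk-neutral probability p = (1 + 0.06 − 0.7)/(1.5 − 0.7) = 0.3600/0.8000 = 0.4500
Terminal stock prices: S_uu = 123.8, S_ud = 57.75, S_dd = 26.95
Terminal payoffs (S − K): max(66.75, 0) = 66.75, max(0.75, 0) = 0.75, max(-30.05, 0) = 0
Node u (S = 82.5): V_u = 1/1.06·[0.4500·66.7500 + 0.5500·0.7500] = 28.7264
Node d (S = 38.5): V_d = 1/1.06·[0.4500·0.7500 + 0.5500·0.0000] = 0.3184
Node 0 (S = 55): V_0 = 1/1.06·[0.4500·28.7264 + 0.5500·0.3184] = 12.3604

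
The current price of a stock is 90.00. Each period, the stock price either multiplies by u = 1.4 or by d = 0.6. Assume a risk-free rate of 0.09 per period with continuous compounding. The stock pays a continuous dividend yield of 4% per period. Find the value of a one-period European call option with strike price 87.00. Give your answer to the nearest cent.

20.11

Per-period risk-free factor R = e^0.09 = 1.0942; dividend-adjusted growth = e^(0.09−0.04) = 1.0513.
Risk-neutral probability p = (1.0513 − 0.6)/(1.4 − 0.6) = 0.4513/0.8000 = 0.5641
Terminal stock prices: S_u = 126, S_d = 54
Terminal payoffs (S − K): max(39, 0) = 39, max(-33, 0) = 0
Node 0 (S = 90): V_0 = e^(−0.09)·[0.5641·39.0000 + 0.4359·0.0000] = 20.1060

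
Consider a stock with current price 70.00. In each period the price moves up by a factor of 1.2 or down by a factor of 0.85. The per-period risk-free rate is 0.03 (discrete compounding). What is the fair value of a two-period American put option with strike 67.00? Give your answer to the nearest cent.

3.65

Risk-neutral probability p = (1 + 0.03 − 0.85)/(1.2 − 0.85) = 0.1800/0.3500 = 0.5143
Terminal stock prices: S_uu = 100.8, S_ud = 71.4, S_dd = 50.57
Terminal payoffs (K − S): max(-33.8, 0) = 0, max(-4.4, 0) = 0, max(16.43, 0) = 16.43
Node u (S = 84): continuation = 1/1.03·[0.5143·0.0000 + 0.4857·0.0000] = 0.0000; exercise value = 0.0000 ≤ continuation, so V_u = 0.0000
Node d (S = 59.5): continuation = 1/1.03·[0.5143·0.0000 + 0.4857·16.4250] = 7.7455; exercise value = 7.5000 ≤ continuation, so V_d = 7.7455
Node 0 (S = 70): continuation = 1/1.03·[0.5143·0.0000 + 0.4857·7.7455] = 3.6525; exercise value = 0.0000 ≤ continuation, so V_0 = 3.6525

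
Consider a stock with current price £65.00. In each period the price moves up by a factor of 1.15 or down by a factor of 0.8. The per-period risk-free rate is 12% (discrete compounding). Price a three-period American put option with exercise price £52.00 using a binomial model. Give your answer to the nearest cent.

Risk-neutral probability p = (1 + 0.12 − 0.8)/(1.15 − 0.8) = 0.3200/0.3500 = 0.9143
Terminal stock prices: S_uuu = 98.86, S_uud = 68.77, S_udd = 47.84, S_ddd = 33.28
Terminal payoffs (K − S): max(-46.86, 0) = 0, max(-16.77, 0) = 0, max(4.16, 0) = 4.16, max(18.72, 0) = 18.72
Node uu (S = 85.96): continuation = 1/1.12·[0.9143·0.0000 + 0.0857·0.0000] = 0.0000; exercise value = 0.0000 ≤ continuation, so V_uu = 0.0000
Node ud (S = 59.8): continuation = 1/1.12·[0.9143·0.0000 + 0.0857·4.1600] = 0.3184; exercise value = 0.0000 ≤ continuation, so V_ud = 0.3184
Node dd (S = 41.6): continuation = 1/1.12·[0.9143·4.1600 + 0.0857·18.7200] = 4.8286; exercise value = 10.4000 > continuation, so V_dd = 10.4000 (exercise)
Node u (S = 74.75): continuation = 1/1.12·[0.9143·0.0000 + 0.0857·0.3184] = 0.0244; exercise value = 0.0000 ≤ continuation, so V_u = 0.0244
Node d (S = 52): continuation = 1/1.12·[0.9143·0.3184 + 0.0857·10.4000] = 1.0558; exercise value = 0.0000 ≤ continuation, so V_d = 1.0558
Node 0 (S = 65): continuation = 1/1.12·[0.9143·0.0244 + 0.0857·1.0558] = 0.1007; exercise value = 0.0000 ≤ continuation, so V_0 = 0.1007

£0.10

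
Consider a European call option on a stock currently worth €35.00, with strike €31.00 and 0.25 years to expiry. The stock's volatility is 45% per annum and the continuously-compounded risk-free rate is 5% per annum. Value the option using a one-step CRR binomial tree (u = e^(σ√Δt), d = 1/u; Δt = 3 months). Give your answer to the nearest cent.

€5.98

CRR parameters: u = e^(σ√Δt) = e^(0.45·√0.25) = 1.2523, d = 1/u = 0.7985
Per-period rate: rΔt = 0.05·0.25 = 0.0125, so R = e^0.0125 = 1.0126
Risk-neutral probability p = (e^0.0125 − 0.7985)/(1.2523 − 0.7985) = 0.2141/0.4538 = 0.4717
Terminal stock prices: S_u = 43.83, S_d = 27.95
Terminal payoffs (S − K): max(12.83, 0) = 12.83, max(-3.052, 0) = 0
Node 0 (S = 35): V_0 = e^(−0.0125)·[0.4717·12.8313 + 0.5283·0.0000] = 5.9774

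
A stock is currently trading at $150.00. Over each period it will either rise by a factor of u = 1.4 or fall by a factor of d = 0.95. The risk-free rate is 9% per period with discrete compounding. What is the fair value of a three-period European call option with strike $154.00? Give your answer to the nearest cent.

$37.49

Risk-neutral probability p = (1 + 0.09 − 0.95)/(1.4 − 0.95) = 0.1400/0.4500 = 0.3111
Terminal stock prices: S_uuu = 411.6, S_uud = 279.3, S_udd = 189.5, S_ddd = 128.6
Terminal payoffs (S − K): max(257.6, 0) = 257.6, max(125.3, 0) = 125.3, max(35.53, 0) = 35.53, max(-25.39, 0) = 0
Node uu (S = 294): V_uu = 1/1.09·[0.3111·257.6000 + 0.6889·125.3000] = 152.7156
Node ud (S = 199.5): V_ud = 1/1.09·[0.3111·125.3000 + 0.6889·35.5250] = 58.2156
Node dd (S = 135.4): V_dd = 1/1.09·[0.3111·35.5250 + 0.6889·0.0000] = 10.1397
Node u (S = 210): V_u = 1/1.09·[0.3111·152.7156 + 0.6889·58.2156] = 80.3813
Node d (S = 142.5): V_d = 1/1.09·[0.3111·58.2156 + 0.6889·10.1397] = 23.0244
Node 0 (S = 150): V_0 = 1/1.09·[0.3111·80.3813 + 0.6889·23.0244] = 37.4943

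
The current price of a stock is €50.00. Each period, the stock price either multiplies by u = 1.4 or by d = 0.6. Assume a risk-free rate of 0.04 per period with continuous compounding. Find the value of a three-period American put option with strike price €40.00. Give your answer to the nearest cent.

€7.01

Risk-neutral probability p = (e^0.04 − 0.6)/(1.4 − 0.6) = 0.4408/0.8000 = 0.5510
Terminal stock prices: S_uuu = 137.2, S_uud = 58.8, S_udd = 25.2, S_ddd = 10.8
Terminal payoffs (K − S): max(-97.2, 0) = 0, max(-18.8, 0) = 0, max(14.8, 0) = 14.8, max(29.2, 0) = 29.2
Node uu (S = 98): continuation = e^(−0.04)·[0.5510·0.0000 + 0.4490·0.0000] = 0.0000; exercise value = 0.0000 ≤ continuation, so V_uu = 0.0000
Node ud (S = 42): continuation = e^(−0.04)·[0.5510·0.0000 + 0.4490·14.8000] = 6.3844; exercise value = 0.0000 ≤ continuation, so V_ud = 6.3844
Node dd (S = 18): continuation = e^(−0.04)·[0.5510·14.8000 + 0.4490·29.2000] = 20.4316; exercise value = 22.0000 > continuation, so V_dd = 22.0000 (exercise)
Node u (S = 70): continuation = e^(−0.04)·[0.5510·0.0000 + 0.4490·6.3844] = 2.7541; exercise value = 0.0000 ≤ continuation, so V_u = 2.7541
Node d (S = 30): continuation = e^(−0.04)·[0.5510·6.3844 + 0.4490·22.0000] = 12.8704; exercise value = 10.0000 ≤ continuation, so V_d = 12.8704
Node 0 (S = 50): continuation = e^(−0.04)·[0.5510·2.7541 + 0.4490·12.8704] = 7.0101; exercise value = 0.0000 ≤ continuation, so V_0 = 7.0101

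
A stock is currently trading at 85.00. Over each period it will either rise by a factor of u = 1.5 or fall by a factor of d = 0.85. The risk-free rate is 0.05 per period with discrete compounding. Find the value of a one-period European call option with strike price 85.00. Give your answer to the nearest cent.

Risk-neutral probability p = (1 + 0.05 − 0.85)/(1.5 − 0.85) = 0.2000/0.6500 = 0.3077
Terminal stock prices: S_u = 127.5, S_d = 72.25
Terminal payoffs (S − K): max(42.5, 0) = 42.5, max(-12.75, 0) = 0
Node 0 (S = 85): V_0 = 1/1.05·[0.3077·42.5000 + 0.6923·0.0000] = 12.4542

12.45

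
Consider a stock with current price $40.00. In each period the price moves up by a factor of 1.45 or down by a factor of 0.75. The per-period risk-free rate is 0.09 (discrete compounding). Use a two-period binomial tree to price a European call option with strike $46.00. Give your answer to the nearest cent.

$7.57

Risk-neutral probability p = (1 + 0.09 − 0.75)/(1.45 − 0.75) = 0.3400/0.7000 = 0.4857
Terminal stock prices: S_uu = 84.1, S_ud = 43.5, S_dd = 22.5
Terminal payoffs (S − K): max(38.1, 0) = 38.1, max(-2.5, 0) = 0, max(-23.5, 0) = 0
Node u (S = 58): V_u = 1/1.09·[0.4857·38.1000 + 0.5143·0.0000] = 16.9777
Node d (S = 30): V_d = 1/1.09·[0.4857·0.0000 + 0.5143·0.0000] = 0.0000
Node 0 (S = 40): V_0 = 1/1.09·[0.4857·16.9777 + 0.5143·0.0000] = 7.5654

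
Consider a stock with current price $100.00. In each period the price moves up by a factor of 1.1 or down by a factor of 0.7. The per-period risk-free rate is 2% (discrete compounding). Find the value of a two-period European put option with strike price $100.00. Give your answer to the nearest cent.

Risk-neutral probability p = (1 + 0.02 − 0.7)/(1.1 − 0.7) = 0.3200/0.4000 = 0.8000
Terminal stock prices: S_uu = 121, S_ud = 77, S_dd = 49
Terminal payoffs (K − S): max(-21, 0) = 0, max(23, 0) = 23, max(51, 0) = 51
Node u (S = 110): V_u = 1/1.02·[0.8000·0.0000 + 0.2000·23.0000] = 4.5098
Node d (S = 70): V_d = 1/1.02·[0.8000·23.0000 + 0.2000·51.0000] = 28.0392
Node 0 (S = 100): V_0 = 1/1.02·[0.8000·4.5098 + 0.2000·28.0392] = 9.0350

$9.03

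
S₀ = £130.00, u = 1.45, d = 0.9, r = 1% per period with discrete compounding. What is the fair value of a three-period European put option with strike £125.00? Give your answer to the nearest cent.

£15.02

Risk-neutral probability p = (1 + 0.01 − 0.9)/(1.45 − 0.9) = 0.1100/0.5500 = 0.2000
Terminal stock prices: S_uuu = 396.3, S_uud = 246, S_udd = 152.7, S_ddd = 94.77
Terminal payoffs (K − S): max(-271.3, 0) = 0, max(-121, 0) = 0, max(-27.69, 0) = 0, max(30.23, 0) = 30.23
Node uu (S = 273.3): V_uu = 1/1.01·[0.2000·0.0000 + 0.8000·0.0000] = 0.0000
Node ud (S = 169.7): V_ud = 1/1.01·[0.2000·0.0000 + 0.8000·0.0000] = 0.0000
Node dd (S = 105.3): V_dd = 1/1.01·[0.2000·0.0000 + 0.8000·30.2300] = 23.9446
Node u (S = 188.5): V_u = 1/1.01·[0.2000·0.0000 + 0.8000·0.0000] = 0.0000
Node d (S = 117): V_d = 1/1.01·[0.2000·0.0000 + 0.8000·23.9446] = 18.9660
Node 0 (S = 130): V_0 = 1/1.01·[0.2000·0.0000 + 0.8000·18.9660] = 15.0226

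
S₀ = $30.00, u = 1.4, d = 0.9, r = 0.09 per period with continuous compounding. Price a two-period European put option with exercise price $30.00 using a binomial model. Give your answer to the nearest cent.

$1.78

Risk-neutral probability p = (e^0.09 − 0.9)/(1.4 − 0.9) = 0.1942/0.5000 = 0.3883
Terminal stock prices: S_uu = 58.8, S_ud = 37.8, S_dd = 24.3
Terminal payoffs (K − S): max(-28.8, 0) = 0, max(-7.8, 0) = 0, max(5.7, 0) = 5.7
Node u (S = 42): V_u = e^(−0.09)·[0.3883·0.0000 + 0.6117·0.0000] = 0.0000
Node d (S = 27): V_d = e^(−0.09)·[0.3883·0.0000 + 0.6117·5.7000] = 3.1863
Node 0 (S = 30): V_0 = e^(−0.09)·[0.3883·0.0000 + 0.6117·3.1863] = 1.7812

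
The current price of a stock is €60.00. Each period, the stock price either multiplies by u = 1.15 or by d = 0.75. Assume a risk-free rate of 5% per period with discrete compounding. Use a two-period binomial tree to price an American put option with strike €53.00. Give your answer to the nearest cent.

€2.12

Risk-neutral probability p = (1 + 0.05 − 0.75)/(1.15 − 0.75) = 0.3000/0.4000 = 0.7500
Terminal stock prices: S_uu = 79.35, S_ud = 51.75, S_dd = 33.75
Terminal payoffs (K − S): max(-26.35, 0) = 0, max(1.25, 0) = 1.25, max(19.25, 0) = 19.25
Node u (S = 69): continuation = 1/1.05·[0.7500·0.0000 + 0.2500·1.2500] = 0.2976; exercise value = 0.0000 ≤ continuation, so V_u = 0.2976
Node d (S = 45): continuation = 1/1.05·[0.7500·1.2500 + 0.2500·19.2500] = 5.4762; exercise value = 8.0000 > continuation, so V_d = 8.0000 (exercise)
Node 0 (S = 60): continuation = 1/1.05·[0.7500·0.2976 + 0.2500·8.0000] = 2.1173; exercise value = 0.0000 ≤ continuation, so V_0 = 2.1173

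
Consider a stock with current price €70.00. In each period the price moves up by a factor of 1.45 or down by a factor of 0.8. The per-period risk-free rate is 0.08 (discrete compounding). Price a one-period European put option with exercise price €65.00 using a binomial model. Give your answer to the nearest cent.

€4.74

Risk-neutral probability p = (1 + 0.08 − 0.8)/(1.45 − 0.8) = 0.2800/0.6500 = 0.4308
Terminal stock prices: S_u = 101.5, S_d = 56
Terminal payoffs (K − S): max(-36.5, 0) = 0, max(9, 0) = 9
Node 0 (S = 70): V_0 = 1/1.08·[0.4308·0.0000 + 0.5692·9.0000] = 4.7436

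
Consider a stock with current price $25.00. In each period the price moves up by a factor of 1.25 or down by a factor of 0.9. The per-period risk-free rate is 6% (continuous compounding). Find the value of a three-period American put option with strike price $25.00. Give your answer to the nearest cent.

Risk-neutral probability p = (e^0.06 − 0.9)/(1.25 − 0.9) = 0.1618/0.3500 = 0.4624
Terminal stock prices: S_uuu = 48.83, S_uud = 35.16, S_udd = 25.31, S_ddd = 18.23
Terminal payoffs (K − S): max(-23.83, 0) = 0, max(-10.16, 0) = 0, max(-0.3125, 0) = 0, max(6.775, 0) = 6.775
Node uu (S = 39.06): continuation = e^(−0.06)·[0.4624·0.0000 + 0.5376·0.0000] = 0.0000; exercise value = 0.0000 ≤ continuation, so V_uu = 0.0000
Node ud (S = 28.12): continuation = e^(−0.06)·[0.4624·0.0000 + 0.5376·0.0000] = 0.0000; exercise value = 0.0000 ≤ continuation, so V_ud = 0.0000
Node dd (S = 20.25): continuation = e^(−0.06)·[0.4624·0.0000 + 0.5376·6.7750] = 3.4302; exercise value = 4.7500 > continuation, so V_dd = 4.7500 (exercise)
Node u (S = 31.25): continuation = e^(−0.06)·[0.4624·0.0000 + 0.5376·0.0000] = 0.0000; exercise value = 0.0000 ≤ continuation, so V_u = 0.0000
Node d (S = 22.5): continuation = e^(−0.06)·[0.4624·0.0000 + 0.5376·4.7500] = 2.4049; exercise value = 2.5000 > continuation, so V_d = 2.5000 (exercise)
Node 0 (S = 25): continuation = e^(−0.06)·[0.4624·0.0000 + 0.5376·2.5000] = 1.2658; exercise value = 0.0000 ≤ continuation, so V_0 = 1.2658

$1.27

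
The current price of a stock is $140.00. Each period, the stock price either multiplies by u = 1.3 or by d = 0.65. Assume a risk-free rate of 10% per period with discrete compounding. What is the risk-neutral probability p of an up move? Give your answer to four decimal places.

p = 0.6923

Risk-neutral probability p = (1 + 0.1 − 0.65)/(1.3 − 0.65) = 0.4500/0.6500 = 0.6923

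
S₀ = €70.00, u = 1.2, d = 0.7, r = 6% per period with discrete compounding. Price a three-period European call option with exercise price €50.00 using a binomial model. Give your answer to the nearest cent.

€29.75

Risk-neutral probability p = (1 + 0.06 − 0.7)/(1.2 − 0.7) = 0.3600/0.5000 = 0.7200
Terminal stock prices: S_uuu = 121, S_uud = 70.56, S_udd = 41.16, S_ddd = 24.01
Terminal payoffs (S − K): max(70.96, 0) = 70.96, max(20.56, 0) = 20.56, max(-8.84, 0) = 0, max(-25.99, 0) = 0
Node uu (S = 100.8): V_uu = 1/1.06·[0.7200·70.9600 + 0.2800·20.5600] = 53.6302
Node ud (S = 58.8): V_ud = 1/1.06·[0.7200·20.5600 + 0.2800·0.0000] = 13.9653
Node dd (S = 34.3): V_dd = 1/1.06·[0.7200·0.0000 + 0.2800·0.0000] = 0.0000
Node u (S = 84): V_u = 1/1.06·[0.7200·53.6302 + 0.2800·13.9653] = 40.1170
Node d (S = 49): V_d = 1/1.06·[0.7200·13.9653 + 0.2800·0.0000] = 9.4859
Node 0 (S = 70): V_0 = 1/1.06·[0.7200·40.1170 + 0.2800·9.4859] = 29.7550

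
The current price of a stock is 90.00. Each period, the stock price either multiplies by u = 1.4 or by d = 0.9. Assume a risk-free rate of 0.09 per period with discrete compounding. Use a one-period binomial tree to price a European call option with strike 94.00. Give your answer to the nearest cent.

11.16

Risk-neutral probability p = (1 + 0.09 − 0.9)/(1.4 − 0.9) = 0.1900/0.5000 = 0.3800
Terminal stock prices: S_u = 126, S_d = 81
Terminal payoffs (S − K): max(32, 0) = 32, max(-13, 0) = 0
Node 0 (S = 90): V_0 = 1/1.09·[0.3800·32.0000 + 0.6200·0.0000] = 11.1560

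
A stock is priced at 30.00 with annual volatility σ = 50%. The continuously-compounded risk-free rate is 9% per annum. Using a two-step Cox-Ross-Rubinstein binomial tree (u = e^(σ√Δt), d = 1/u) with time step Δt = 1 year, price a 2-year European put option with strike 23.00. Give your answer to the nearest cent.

CRR parameters: u = e^(σ√Δt) = e^(0.5·√1) = 1.6487, d = 1/u = 0.6065
Per-period rate: rΔt = 0.09·1 = 0.09, so R = e^0.09 = 1.0942
Risk-neutral probability p = (e^0.09 − 0.6065)/(1.6487 − 0.6065) = 0.4876/1.0422 = 0.4679
Terminal stock prices: S_uu = 81.55, S_ud = 30, S_dd = 11.04
Terminal payoffs (K − S): max(-58.55, 0) = 0, max(-7, 0) = 0, max(11.96, 0) = 11.96
Node u (S = 49.46): V_u = e^(−0.09)·[0.4679·0.0000 + 0.5321·0.0000] = 0.0000
Node d (S = 18.2): V_d = e^(−0.09)·[0.4679·0.0000 + 0.5321·11.9636] = 5.8179
Node 0 (S = 30): V_0 = e^(−0.09)·[0.4679·0.0000 + 0.5321·5.8179] = 2.8293

2.83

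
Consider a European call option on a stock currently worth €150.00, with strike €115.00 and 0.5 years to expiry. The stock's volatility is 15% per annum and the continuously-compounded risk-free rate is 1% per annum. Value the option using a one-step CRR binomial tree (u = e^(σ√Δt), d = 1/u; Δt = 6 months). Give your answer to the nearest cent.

€35.57

CRR parameters: u = e^(σ√Δt) = e^(0.15·√0.5) = 1.1119, d = 1/u = 0.8994
Per-period rate: rΔt = 0.01·0.5 = 0.005, so R = e^0.005 = 1.0050
Risk-neutral probability p = (e^0.005 − 0.8994)/(1.1119 − 0.8994) = 0.1056/0.2125 = 0.4971
Terminal stock prices: S_u = 166.8, S_d = 134.9
Terminal payoffs (S − K): max(51.78, 0) = 51.78, max(19.9, 0) = 19.9
Node 0 (S = 150): V_0 = e^(−0.005)·[0.4971·51.7843 + 0.5029·19.9048] = 35.5736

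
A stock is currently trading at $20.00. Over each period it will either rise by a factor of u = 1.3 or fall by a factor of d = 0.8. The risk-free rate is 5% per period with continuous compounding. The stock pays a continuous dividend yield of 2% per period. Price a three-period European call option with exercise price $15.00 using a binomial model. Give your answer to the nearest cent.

Per-period risk-free factor R = e^0.05 = 1.0513; dividend-adjusted growth = e^(0.05−0.02) = 1.0305.
Risk-neutral probability p = (1.0305 − 0.8)/(1.3 − 0.8) = 0.2305/0.5000 = 0.4609
Terminal stock prices: S_uuu = 43.94, S_uud = 27.04, S_udd = 16.64, S_ddd = 10.24
Terminal payoffs (S − K): max(28.94, 0) = 28.94, max(12.04, 0) = 12.04, max(1.64, 0) = 1.64, max(-4.76, 0) = 0
Node uu (S = 33.8): V_uu = e^(−0.05)·[0.4609·28.9400 + 0.5391·12.0400] = 18.8623
Node ud (S = 20.8): V_ud = e^(−0.05)·[0.4609·12.0400 + 0.5391·1.6400] = 6.1197
Node dd (S = 12.8): V_dd = e^(−0.05)·[0.4609·1.6400 + 0.5391·0.0000] = 0.7190
Node u (S = 26): V_u = e^(−0.05)·[0.4609·18.8623 + 0.5391·6.1197] = 11.4080
Node d (S = 16): V_d = e^(−0.05)·[0.4609·6.1197 + 0.5391·0.7190] = 3.0518
Node 0 (S = 20): V_0 = e^(−0.05)·[0.4609·11.4080 + 0.5391·3.0518] = 6.5665

$6.57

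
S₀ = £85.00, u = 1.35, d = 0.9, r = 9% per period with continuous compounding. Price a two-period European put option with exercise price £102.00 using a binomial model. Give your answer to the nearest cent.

£8.95

Risk-neutral probability p = (e^0.09 − 0.9)/(1.35 − 0.9) = 0.1942/0.4500 = 0.4315
Terminal stock prices: S_uu = 154.9, S_ud = 103.3, S_dd = 68.85
Terminal payoffs (K − S): max(-52.91, 0) = 0, max(-1.275, 0) = 0, max(33.15, 0) = 33.15
Node u (S = 114.8): V_u = e^(−0.09)·[0.4315·0.0000 + 0.5685·0.0000] = 0.0000
Node d (S = 76.5): V_d = e^(−0.09)·[0.4315·0.0000 + 0.5685·33.1500] = 17.2238
Node 0 (S = 85): V_0 = e^(−0.09)·[0.4315·0.0000 + 0.5685·17.2238] = 8.9490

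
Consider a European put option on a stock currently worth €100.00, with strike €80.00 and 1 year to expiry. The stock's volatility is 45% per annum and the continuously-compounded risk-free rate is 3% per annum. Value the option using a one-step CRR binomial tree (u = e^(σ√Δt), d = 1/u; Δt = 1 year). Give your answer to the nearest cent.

€9.11

CRR parameters: u = e^(σ√Δt) = e^(0.45·√1) = 1.5683, d = 1/u = 0.6376
Per-period rate: rΔt = 0.03·1 = 0.03, so R = e^0.03 = 1.0305
Risk-neutral probability p = (e^0.03 − 0.6376)/(1.5683 − 0.6376) = 0.3928/0.9307 = 0.4221
Terminal stock prices: S_u = 156.8, S_d = 63.76
Terminal payoffs (K − S): max(-76.83, 0) = 0, max(16.24, 0) = 16.24
Node 0 (S = 100): V_0 = e^(−0.03)·[0.4221·0.0000 + 0.5779·16.2372] = 9.1064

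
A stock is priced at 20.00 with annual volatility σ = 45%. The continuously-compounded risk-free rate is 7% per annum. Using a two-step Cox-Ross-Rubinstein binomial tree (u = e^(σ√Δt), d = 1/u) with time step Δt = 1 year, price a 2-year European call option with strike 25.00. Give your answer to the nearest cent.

4.59

CRR parameters: u = e^(σ√Δt) = e^(0.45·√1) = 1.5683, d = 1/u = 0.6376
Per-period rate: rΔt = 0.07·1 = 0.07, so R = e^0.07 = 1.0725
Risk-neutral probability p = (e^0.07 − 0.6376)/(1.5683 − 0.6376) = 0.4349/0.9307 = 0.4673
Terminal stock prices: S_uu = 49.19, S_ud = 20, S_dd = 8.131
Terminal payoffs (S − K): max(24.19, 0) = 24.19, max(-5, 0) = 0, max(-16.87, 0) = 0
Node u (S = 31.37): V_u = e^(−0.07)·[0.4673·24.1921 + 0.5327·0.0000] = 10.5400
Node d (S = 12.75): V_d = e^(−0.07)·[0.4673·0.0000 + 0.5327·0.0000] = 0.0000
Node 0 (S = 20): V_0 = e^(−0.07)·[0.4673·10.5400 + 0.5327·0.0000] = 4.5920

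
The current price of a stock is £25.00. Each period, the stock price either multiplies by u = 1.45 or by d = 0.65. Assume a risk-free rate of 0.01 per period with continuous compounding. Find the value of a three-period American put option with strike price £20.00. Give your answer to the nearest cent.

£4.04

Risk-neutral probability p = (e^0.01 − 0.65)/(1.45 − 0.65) = 0.3601/0.8000 = 0.4501
Terminal stock prices: S_uuu = 76.22, S_uud = 34.17, S_udd = 15.32, S_ddd = 6.866
Terminal payoffs (K − S): max(-56.22, 0) = 0, max(-14.17, 0) = 0, max(4.684, 0) = 4.684, max(13.13, 0) = 13.13
Node uu (S = 52.56): continuation = e^(−0.01)·[0.4501·0.0000 + 0.5499·0.0000] = 0.0000; exercise value = 0.0000 ≤ continuation, so V_uu = 0.0000
Node ud (S = 23.56): continuation = e^(−0.01)·[0.4501·0.0000 + 0.5499·4.6844] = 2.5505; exercise value = 0.0000 ≤ continuation, so V_ud = 2.5505
Node dd (S = 10.56): continuation = e^(−0.01)·[0.4501·4.6844 + 0.5499·13.1344] = 9.2385; exercise value = 9.4375 > continuation, so V_dd = 9.4375 (exercise)
Node u (S = 36.25): continuation = e^(−0.01)·[0.4501·0.0000 + 0.5499·2.5505] = 1.3886; exercise value = 0.0000 ≤ continuation, so V_u = 1.3886
Node d (S = 16.25): continuation = e^(−0.01)·[0.4501·2.5505 + 0.5499·9.4375] = 6.2748; exercise value = 3.7500 ≤ continuation, so V_d = 6.2748
Node 0 (S = 25): continuation = e^(−0.01)·[0.4501·1.3886 + 0.5499·6.2748] = 4.0352; exercise value = 0.0000 ≤ continuation, so V_0 = 4.0352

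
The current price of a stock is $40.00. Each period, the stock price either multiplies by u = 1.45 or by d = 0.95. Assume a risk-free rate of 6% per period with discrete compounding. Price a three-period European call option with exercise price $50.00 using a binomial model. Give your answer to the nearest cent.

Risk-neutral probability p = (1 + 0.06 − 0.95)/(1.45 − 0.95) = 0.1100/0.5000 = 0.2200
Terminal stock prices: S_uuu = 121.9, S_uud = 79.89, S_udd = 52.34, S_ddd = 34.29
Terminal payoffs (S − K): max(71.94, 0) = 71.94, max(29.89, 0) = 29.89, max(2.345, 0) = 2.345, max(-15.71, 0) = 0
Node uu (S = 84.1): V_uu = 1/1.06·[0.2200·71.9450 + 0.7800·29.8950] = 36.9302
Node ud (S = 55.1): V_ud = 1/1.06·[0.2200·29.8950 + 0.7800·2.3450] = 7.9302
Node dd (S = 36.1): V_dd = 1/1.06·[0.2200·2.3450 + 0.7800·0.0000] = 0.4867
Node u (S = 58): V_u = 1/1.06·[0.2200·36.9302 + 0.7800·7.9302] = 13.5002
Node d (S = 38): V_d = 1/1.06·[0.2200·7.9302 + 0.7800·0.4867] = 2.0040
Node 0 (S = 40): V_0 = 1/1.06·[0.2200·13.5002 + 0.7800·2.0040] = 4.2766

$4.28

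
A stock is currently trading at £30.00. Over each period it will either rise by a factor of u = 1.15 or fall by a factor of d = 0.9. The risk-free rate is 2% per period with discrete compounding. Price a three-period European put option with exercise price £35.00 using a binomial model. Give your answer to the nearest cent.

Risk-neutral probability p = (1 + 0.02 − 0.9)/(1.15 − 0.9) = 0.1200/0.2500 = 0.4800
Terminal stock prices: S_uuu = 45.63, S_uud = 35.71, S_udd = 27.95, S_ddd = 21.87
Terminal payoffs (K − S): max(-10.63, 0) = 0, max(-0.7075, 0) = 0, max(7.055, 0) = 7.055, max(13.13, 0) = 13.13
Node uu (S = 39.67): V_uu = 1/1.02·[0.4800·0.0000 + 0.5200·0.0000] = 0.0000
Node ud (S = 31.05): V_ud = 1/1.02·[0.4800·0.0000 + 0.5200·7.0550] = 3.5967
Node dd (S = 24.3): V_dd = 1/1.02·[0.4800·7.0550 + 0.5200·13.1300] = 10.0137
Node u (S = 34.5): V_u = 1/1.02·[0.4800·0.0000 + 0.5200·3.5967] = 1.8336
Node d (S = 27): V_d = 1/1.02·[0.4800·3.5967 + 0.5200·10.0137] = 6.7976
Node 0 (S = 30): V_0 = 1/1.02·[0.4800·1.8336 + 0.5200·6.7976] = 4.3283

£4.33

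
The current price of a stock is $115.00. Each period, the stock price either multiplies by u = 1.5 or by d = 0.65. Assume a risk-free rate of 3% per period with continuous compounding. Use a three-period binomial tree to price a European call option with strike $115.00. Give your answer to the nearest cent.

$38.52

Risk-neutral probability p = (e^0.03 − 0.65)/(1.5 − 0.65) = 0.3805/0.8500 = 0.4476
Terminal stock prices: S_uuu = 388.1, S_uud = 168.2, S_udd = 72.88, S_ddd = 31.58
Terminal payoffs (S − K): max(273.1, 0) = 273.1, max(53.19, 0) = 53.19, max(-42.12, 0) = 0, max(-83.42, 0) = 0
Node uu (S = 258.8): V_uu = e^(−0.03)·[0.4476·273.1250 + 0.5524·53.1875] = 147.1488
Node ud (S = 112.1): V_ud = e^(−0.03)·[0.4476·53.1875 + 0.5524·0.0000] = 23.1028
Node dd (S = 48.59): V_dd = e^(−0.03)·[0.4476·0.0000 + 0.5524·0.0000] = 0.0000
Node u (S = 172.5): V_u = e^(−0.03)·[0.4476·147.1488 + 0.5524·23.1028] = 76.3013
Node d (S = 74.75): V_d = e^(−0.03)·[0.4476·23.1028 + 0.5524·0.0000] = 10.0351
Node 0 (S = 115): V_0 = e^(−0.03)·[0.4476·76.3013 + 0.5524·10.0351] = 38.5222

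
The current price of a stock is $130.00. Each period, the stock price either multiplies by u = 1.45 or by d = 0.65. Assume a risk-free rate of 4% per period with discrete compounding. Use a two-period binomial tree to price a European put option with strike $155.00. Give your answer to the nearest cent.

$39.31

Risk-neutral probability p = (1 + 0.04 − 0.65)/(1.45 − 0.65) = 0.3900/0.8000 = 0.4875
Terminal stock prices: S_uu = 273.3, S_ud = 122.5, S_dd = 54.93
Terminal payoffs (K − S): max(-118.3, 0) = 0, max(32.47, 0) = 32.47, max(100.1, 0) = 100.1
Node u (S = 188.5): V_u = 1/1.04·[0.4875·0.0000 + 0.5125·32.4750] = 16.0033
Node d (S = 84.5): V_d = 1/1.04·[0.4875·32.4750 + 0.5125·100.0750] = 64.5385
Node 0 (S = 130): V_0 = 1/1.04·[0.4875·16.0033 + 0.5125·64.5385] = 39.3054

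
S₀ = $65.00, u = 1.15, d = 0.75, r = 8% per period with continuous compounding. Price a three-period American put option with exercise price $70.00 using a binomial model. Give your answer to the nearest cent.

Risk-neutral probability p = (e^0.08 − 0.75)/(1.15 − 0.75) = 0.3333/0.4000 = 0.8332
Terminal stock prices: S_uuu = 98.86, S_uud = 64.47, S_udd = 42.05, S_ddd = 27.42
Terminal payoffs (K − S): max(-28.86, 0) = 0, max(5.528, 0) = 5.528, max(27.95, 0) = 27.95, max(42.58, 0) = 42.58
Node uu (S = 85.96): continuation = e^(−0.08)·[0.8332·0.0000 + 0.1668·5.5281] = 0.8511; exercise value = 0.0000 ≤ continuation, so V_uu = 0.8511
Node ud (S = 56.06): continuation = e^(−0.08)·[0.8332·5.5281 + 0.1668·27.9531] = 8.5556; exercise value = 13.9375 > continuation, so V_ud = 13.9375 (exercise)
Node dd (S = 36.56): continuation = e^(−0.08)·[0.8332·27.9531 + 0.1668·42.5781] = 28.0556; exercise value = 33.4375 > continuation, so V_dd = 33.4375 (exercise)
Node u (S = 74.75): continuation = e^(−0.08)·[0.8332·0.8511 + 0.1668·13.9375] = 2.8004; exercise value = 0.0000 ≤ continuation, so V_u = 2.8004
Node d (S = 48.75): continuation = e^(−0.08)·[0.8332·13.9375 + 0.1668·33.4375] = 15.8681; exercise value = 21.2500 > continuation, so V_d = 21.2500 (exercise)
Node 0 (S = 65): continuation = e^(−0.08)·[0.8332·2.8004 + 0.1668·21.2500] = 5.4256; exercise value = 5.0000 ≤ continuation, so V_0 = 5.4256

$5.43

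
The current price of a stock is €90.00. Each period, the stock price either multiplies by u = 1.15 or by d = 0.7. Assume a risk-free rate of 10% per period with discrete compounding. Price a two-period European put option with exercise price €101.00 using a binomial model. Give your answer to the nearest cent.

€5.24

Risk-neutral probability p = (1 + 0.1 − 0.7)/(1.15 − 0.7) = 0.4000/0.4500 = 0.8889
Terminal stock prices: S_uu = 119, S_ud = 72.45, S_dd = 44.1
Terminal payoffs (K − S): max(-18.02, 0) = 0, max(28.55, 0) = 28.55, max(56.9, 0) = 56.9
Node u (S = 103.5): V_u = 1/1.1·[0.8889·0.0000 + 0.1111·28.5500] = 2.8838
Node d (S = 63): V_d = 1/1.1·[0.8889·28.5500 + 0.1111·56.9000] = 28.8182
Node 0 (S = 90): V_0 = 1/1.1·[0.8889·2.8838 + 0.1111·28.8182] = 5.2413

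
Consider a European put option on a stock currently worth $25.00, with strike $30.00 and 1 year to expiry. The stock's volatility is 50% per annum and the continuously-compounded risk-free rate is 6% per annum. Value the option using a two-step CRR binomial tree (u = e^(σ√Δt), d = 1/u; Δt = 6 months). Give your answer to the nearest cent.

CRR parameters: u = e^(σ√Δt) = e^(0.5·√0.5) = 1.4241, d = 1/u = 0.7022
Per-period rate: rΔt = 0.06·0.5 = 0.03, so R = e^0.03 = 1.0305
Risk-neutral probability p = (e^0.03 − 0.7022)/(1.4241 − 0.7022) = 0.3283/0.7219 = 0.4547
Terminal stock prices: S_uu = 50.7, S_ud = 25, S_dd = 12.33
Terminal payoffs (K − S): max(-20.7, 0) = 0, max(5, 0) = 5, max(17.67, 0) = 17.67
Node u (S = 35.6): V_u = e^(−0.03)·[0.4547·0.0000 + 0.5453·5.0000] = 2.6459
Node d (S = 17.55): V_d = e^(−0.03)·[0.4547·5.0000 + 0.5453·17.6733] = 11.5587
Node 0 (S = 25): V_0 = e^(−0.03)·[0.4547·2.6459 + 0.5453·11.5587] = 7.2841

$7.28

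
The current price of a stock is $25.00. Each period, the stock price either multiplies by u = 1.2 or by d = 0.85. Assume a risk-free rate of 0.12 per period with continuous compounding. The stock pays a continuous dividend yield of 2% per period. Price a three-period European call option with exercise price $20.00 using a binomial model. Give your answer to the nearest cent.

$9.66

Per-period risk-free factor R = e^0.12 = 1.1275; dividend-adjusted growth = e^(0.12−0.02) = 1.1052.
Risk-neutral probability p = (1.1052 − 0.85)/(1.2 − 0.85) = 0.2552/0.3500 = 0.7291
Terminal stock prices: S_uuu = 43.2, S_uud = 30.6, S_udd = 21.67, S_ddd = 15.35
Terminal payoffs (S − K): max(23.2, 0) = 23.2, max(10.6, 0) = 10.6, max(1.675, 0) = 1.675, max(-4.647, 0) = 0
Node uu (S = 36): V_uu = e^(−0.12)·[0.7291·23.2000 + 0.2709·10.6000] = 17.5487
Node ud (S = 25.5): V_ud = e^(−0.12)·[0.7291·10.6000 + 0.2709·1.6750] = 7.2567
Node dd (S = 18.06): V_dd = e^(−0.12)·[0.7291·1.6750 + 0.2709·0.0000] = 1.0831
Node u (S = 30): V_u = e^(−0.12)·[0.7291·17.5487 + 0.2709·7.2567] = 13.0911
Node d (S = 21.25): V_d = e^(−0.12)·[0.7291·7.2567 + 0.2709·1.0831] = 4.9526
Node 0 (S = 25): V_0 = e^(−0.12)·[0.7291·13.0911 + 0.2709·4.9526] = 9.6551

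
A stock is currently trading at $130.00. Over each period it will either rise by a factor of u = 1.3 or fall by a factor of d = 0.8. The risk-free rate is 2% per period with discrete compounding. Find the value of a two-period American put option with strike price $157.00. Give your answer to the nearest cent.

$34.26

Risk-neutral probability p = (1 + 0.02 − 0.8)/(1.3 − 0.8) = 0.2200/0.5000 = 0.4400
Terminal stock prices: S_uu = 219.7, S_ud = 135.2, S_dd = 83.2
Terminal payoffs (K − S): max(-62.7, 0) = 0, max(21.8, 0) = 21.8, max(73.8, 0) = 73.8
Node u (S = 169): continuation = 1/1.02·[0.4400·0.0000 + 0.5600·21.8000] = 11.9686; exercise value = 0.0000 ≤ continuation, so V_u = 11.9686
Node d (S = 104): continuation = 1/1.02·[0.4400·21.8000 + 0.5600·73.8000] = 49.9216; exercise value = 53.0000 > continuation, so V_d = 53.0000 (exercise)
Node 0 (S = 130): continuation = 1/1.02·[0.4400·11.9686 + 0.5600·53.0000] = 34.2610; exercise value = 27.0000 ≤ continuation, so V_0 = 34.2610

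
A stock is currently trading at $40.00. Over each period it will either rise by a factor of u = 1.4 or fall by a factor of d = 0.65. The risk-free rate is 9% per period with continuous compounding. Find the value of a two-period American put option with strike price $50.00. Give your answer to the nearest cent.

$11.69

Risk-neutral probability p = (e^0.09 − 0.65)/(1.4 − 0.65) = 0.4442/0.7500 = 0.5922
Terminal stock prices: S_uu = 78.4, S_ud = 36.4, S_dd = 16.9
Terminal payoffs (K − S): max(-28.4, 0) = 0, max(13.6, 0) = 13.6, max(33.1, 0) = 33.1
Node u (S = 56): continuation = e^(−0.09)·[0.5922·0.0000 + 0.4078·13.6000] = 5.0683; exercise value = 0.0000 ≤ continuation, so V_u = 5.0683
Node d (S = 26): continuation = e^(−0.09)·[0.5922·13.6000 + 0.4078·33.1000] = 19.6966; exercise value = 24.0000 > continuation, so V_d = 24.0000 (exercise)
Node 0 (S = 40): continuation = e^(−0.09)·[0.5922·5.0683 + 0.4078·24.0000] = 11.6874; exercise value = 10.0000 ≤ continuation, so V_0 = 11.6874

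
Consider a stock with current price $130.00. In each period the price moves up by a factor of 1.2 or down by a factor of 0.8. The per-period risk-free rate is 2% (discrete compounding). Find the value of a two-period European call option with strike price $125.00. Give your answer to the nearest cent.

$18.08

Risk-neutral probability p = (1 + 0.02 − 0.8)/(1.2 − 0.8) = 0.2200/0.4000 = 0.5500
Terminal stock prices: S_uu = 187.2, S_ud = 124.8, S_dd = 83.2
Terminal payoffs (S − K): max(62.2, 0) = 62.2, max(-0.2, 0) = 0, max(-41.8, 0) = 0
Node u (S = 156): V_u = 1/1.02·[0.5500·62.2000 + 0.4500·0.0000] = 33.5392
Node d (S = 104): V_d = 1/1.02·[0.5500·0.0000 + 0.4500·0.0000] = 0.0000
Node 0 (S = 130): V_0 = 1/1.02·[0.5500·33.5392 + 0.4500·0.0000] = 18.0849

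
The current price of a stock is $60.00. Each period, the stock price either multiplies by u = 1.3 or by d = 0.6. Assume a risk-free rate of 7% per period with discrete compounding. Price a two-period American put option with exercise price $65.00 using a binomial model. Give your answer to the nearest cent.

$12.41

Risk-neutral probability p = (1 + 0.07 − 0.6)/(1.3 − 0.6) = 0.4700/0.7000 = 0.6714
Terminal stock prices: S_uu = 101.4, S_ud = 46.8, S_dd = 21.6
Terminal payoffs (K − S): max(-36.4, 0) = 0, max(18.2, 0) = 18.2, max(43.4, 0) = 43.4
Node u (S = 78): continuation = 1/1.07·[0.6714·0.0000 + 0.3286·18.2000] = 5.5888; exercise value = 0.0000 ≤ continuation, so V_u = 5.5888
Node d (S = 36): continuation = 1/1.07·[0.6714·18.2000 + 0.3286·43.4000] = 24.7477; exercise value = 29.0000 > continuation, so V_d = 29.0000 (exercise)
Node 0 (S = 60): continuation = 1/1.07·[0.6714·5.5888 + 0.3286·29.0000] = 12.4122; exercise value = 5.0000 ≤ continuation, so V_0 = 12.4122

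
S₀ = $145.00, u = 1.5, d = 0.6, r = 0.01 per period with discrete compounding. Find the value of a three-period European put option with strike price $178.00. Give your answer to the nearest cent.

$62.18

Risk-neutral probability p = (1 + 0.01 − 0.6)/(1.5 − 0.6) = 0.4100/0.9000 = 0.4556
Terminal stock prices: S_uuu = 489.4, S_uud = 195.8, S_udd = 78.3, S_ddd = 31.32
Terminal payoffs (K − S): max(-311.4, 0) = 0, max(-17.75, 0) = 0, max(99.7, 0) = 99.7, max(146.7, 0) = 146.7
Node uu (S = 326.2): V_uu = 1/1.01·[0.4556·0.0000 + 0.5444·0.0000] = 0.0000
Node ud (S = 130.5): V_ud = 1/1.01·[0.4556·0.0000 + 0.5444·99.7000] = 53.7437
Node dd (S = 52.2): V_dd = 1/1.01·[0.4556·99.7000 + 0.5444·146.6800] = 124.0376
Node u (S = 217.5): V_u = 1/1.01·[0.4556·0.0000 + 0.5444·53.7437] = 28.9707
Node d (S = 87): V_d = 1/1.01·[0.4556·53.7437 + 0.5444·124.0376] = 91.1038
Node 0 (S = 145): V_0 = 1/1.01·[0.4556·28.9707 + 0.5444·91.1038] = 62.1770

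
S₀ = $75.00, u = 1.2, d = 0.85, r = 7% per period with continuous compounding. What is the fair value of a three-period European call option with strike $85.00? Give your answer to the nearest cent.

Risk-neutral probability p = (e^0.07 − 0.85)/(1.2 − 0.85) = 0.2225/0.3500 = 0.6357
Terminal stock prices: S_uuu = 129.6, S_uud = 91.8, S_udd = 65.02, S_ddd = 46.06
Terminal payoffs (S − K): max(44.6, 0) = 44.6, max(6.8, 0) = 6.8, max(-19.98, 0) = 0, max(-38.94, 0) = 0
Node uu (S = 108): V_uu = e^(−0.07)·[0.6357·44.6000 + 0.3643·6.8000] = 28.7465
Node ud (S = 76.5): V_ud = e^(−0.07)·[0.6357·6.8000 + 0.3643·0.0000] = 4.0308
Node dd (S = 54.19): V_dd = e^(−0.07)·[0.6357·0.0000 + 0.3643·0.0000] = 0.0000
Node u (S = 90): V_u = e^(−0.07)·[0.6357·28.7465 + 0.3643·4.0308] = 18.4087
Node d (S = 63.75): V_d = e^(−0.07)·[0.6357·4.0308 + 0.3643·0.0000] = 2.3893
Node 0 (S = 75): V_0 = e^(−0.07)·[0.6357·18.4087 + 0.3643·2.3893] = 11.7234

$11.72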